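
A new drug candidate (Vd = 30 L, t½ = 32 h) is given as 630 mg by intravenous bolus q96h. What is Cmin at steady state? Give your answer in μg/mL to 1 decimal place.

3.0 μg/mL

The dosing interval is 3 half-lives, so f = 2^(−3) = 0.125.
Accumulation ratio R = 1/(1 − f) = 1/0.875 = 8/7.
Single-dose peak C₀ = D/Vd = 630/30 = 21 μg/mL.
Steady-state peak Cmax,ss = C₀·R = 21 × 8/7 ≈ 24.000 μg/mL.
Steady-state trough Cmin,ss = Cmax,ss·f ≈ 24.000 × 0.125 ≈ 3.000 μg/mL.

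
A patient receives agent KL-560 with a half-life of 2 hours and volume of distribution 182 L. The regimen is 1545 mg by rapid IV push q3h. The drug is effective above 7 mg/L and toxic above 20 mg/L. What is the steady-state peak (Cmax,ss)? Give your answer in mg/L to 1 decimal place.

13.1 mg/L

k = ln2/t½ = ln2/2 ≈ 0.346574 h⁻¹; fraction remaining f = e^(−kτ) = e^(−0.346574×3) ≈ 0.3536.
At steady state, accumulation factor R = 1/(1 − e^(−kτ)) ≈ 1.5470.
Each bolus raises the concentration by D/Vd = 1545/182 ≈ 8.489 mg/L.
Steady-state peak Cmax,ss = C₀·R ≈ 8.489 × 1.5470 ≈ 13.132 mg/L.
Peak 13.1 mg/L vs MTC 20 mg/L: below toxic threshold.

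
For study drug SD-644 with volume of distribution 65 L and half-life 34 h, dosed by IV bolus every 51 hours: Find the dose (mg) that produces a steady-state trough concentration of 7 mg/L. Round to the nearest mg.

τ/t½ = 51/34 ≈ 1.5, so f = (1/2)^(51/34) ≈ 0.353553.
Cmin,ss = (D/Vd)·f/(1−f), so D = Cmin,ss·Vd·(1−f)/f.
D = 7 × 65 × (1−f)/f ≈ 7 × 65 × 1.82843 ≈ 831.94 mg.

832 mg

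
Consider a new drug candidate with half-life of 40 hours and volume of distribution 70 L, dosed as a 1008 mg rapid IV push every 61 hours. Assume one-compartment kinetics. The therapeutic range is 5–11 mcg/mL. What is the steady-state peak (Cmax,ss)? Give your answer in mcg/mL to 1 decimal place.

22.1 mcg/mL

Over one 61-h interval, 61/40 ≈ 1.525 half-lives elapse, leaving f ≈ 0.3475 of each dose.
Accumulation ratio R = 1/(1 − f) ≈ 1/0.6525 ≈ 1.5326.
Each bolus raises the concentration by D/Vd = 1008/70 ≈ 14.400 mcg/mL.
Steady-state peak Cmax,ss = C₀·R ≈ 14.400 × 1.5326 ≈ 22.069 mcg/mL.
Peak 22.1 mcg/mL vs MTC 11 mcg/mL: exceeds toxic threshold.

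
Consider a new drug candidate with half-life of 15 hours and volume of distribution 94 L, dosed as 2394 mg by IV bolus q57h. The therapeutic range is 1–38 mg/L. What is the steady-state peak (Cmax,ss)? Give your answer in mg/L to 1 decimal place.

k = ln2/t½ = ln2/15 ≈ 0.046210 h⁻¹; fraction remaining f = e^(−kτ) = e^(−0.046210×57) ≈ 0.0718.
Accumulation ratio R = 1/(1 − f) ≈ 1/0.9282 ≈ 1.0774.
Each bolus raises the concentration by D/Vd = 2394/94 ≈ 25.468 mg/L.
Steady-state peak Cmax,ss = C₀·R ≈ 25.468 × 1.0774 ≈ 27.439 mg/L.
Peak 27.4 mg/L vs MTC 38 mg/L: below toxic threshold.

27.4 mg/L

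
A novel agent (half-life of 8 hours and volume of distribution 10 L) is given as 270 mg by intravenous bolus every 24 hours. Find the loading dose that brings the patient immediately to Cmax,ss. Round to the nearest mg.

f = (1/2)^(24/8) ≈ 0.125000; accumulation ratio R = 1/(1−f) ≈ 1.14286.
Loading dose to hit Cmax,ss on first dose: D_load = D_maint·R ≈ 270 × 1.14286 ≈ 308.57 mg.

309 mg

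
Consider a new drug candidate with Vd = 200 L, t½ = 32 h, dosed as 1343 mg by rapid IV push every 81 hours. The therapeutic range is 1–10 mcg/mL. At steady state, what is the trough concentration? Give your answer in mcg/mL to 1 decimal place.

k = ln2/t½ = ln2/32 ≈ 0.021661 h⁻¹; fraction remaining f = e^(−kτ) = e^(−0.021661×81) ≈ 0.1730.
At steady state, accumulation factor R = 1/(1 − e^(−kτ)) ≈ 1.2092.
Single-dose peak C₀ = D/Vd = 1343/200 ≈ 6.715 mcg/mL.
Cmax,ss = C₀/(1 − f) ≈ 6.715/0.8270 ≈ 8.120 mcg/mL.
One interval later, Cmin,ss = Cmax,ss·e^(−kτ) ≈ 8.120 × 0.1730 ≈ 1.405 mcg/mL.
Trough 1.4 mcg/mL vs MEC 1 mcg/mL: adequate.

1.4 mcg/mL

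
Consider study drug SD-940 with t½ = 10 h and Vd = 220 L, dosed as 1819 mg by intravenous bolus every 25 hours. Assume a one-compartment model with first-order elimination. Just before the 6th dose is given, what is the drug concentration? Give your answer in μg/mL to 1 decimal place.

f = (1/2)^(τ/t½) = (1/2)^(25/10) ≈ 0.1768.
C₀ = D/Vd = 1819/220 ≈ 8.268 μg/mL.
Before the 6th dose, 5 doses have been given. Superposition: Cmin = C₀·(f + f² + … + f^5).
≈ 8.268 × (0.1768 + 0.0313 + 0.0055 + 0.0010 + 0.0002) ≈ 8.268 × 0.2148 ≈ 1.776 μg/mL.

1.8 μg/mL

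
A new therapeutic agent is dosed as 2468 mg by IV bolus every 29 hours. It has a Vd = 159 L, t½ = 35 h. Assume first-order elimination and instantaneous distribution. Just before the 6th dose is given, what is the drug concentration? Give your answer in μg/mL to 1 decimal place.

18.9 μg/mL

f = (1/2)^(τ/t½) = (1/2)^(29/35) ≈ 0.5631.
C₀ = D/Vd = 2468/159 ≈ 15.522 μg/mL.
Before the 6th dose, 5 doses have been given. Superposition: Cmin = C₀·(f + f² + … + f^5).
≈ 15.522 × (0.5631 + 0.3171 + 0.1785 + 0.1005 + 0.0566) ≈ 15.522 × 1.2158 ≈ 18.872 μg/mL.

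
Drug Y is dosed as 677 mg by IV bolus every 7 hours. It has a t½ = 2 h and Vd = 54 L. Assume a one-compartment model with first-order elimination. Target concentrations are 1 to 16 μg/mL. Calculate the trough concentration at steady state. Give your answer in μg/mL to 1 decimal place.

k = ln2/t½ = ln2/2 ≈ 0.346574 h⁻¹; fraction remaining f = e^(−kτ) = e^(−0.346574×7) ≈ 0.0884.
At steady state, accumulation factor R = 1/(1 − e^(−kτ)) ≈ 1.0970.
Single-dose peak C₀ = D/Vd = 677/54 ≈ 12.537 μg/mL.
Cmax,ss = C₀/(1 − f) ≈ 12.537/0.9116 ≈ 13.753 μg/mL.
Steady-state trough Cmin,ss = Cmax,ss·f ≈ 13.753 × 0.0884 ≈ 1.216 μg/mL.
Trough 1.2 μg/mL vs MEC 1 μg/mL: adequate.

1.2 μg/mL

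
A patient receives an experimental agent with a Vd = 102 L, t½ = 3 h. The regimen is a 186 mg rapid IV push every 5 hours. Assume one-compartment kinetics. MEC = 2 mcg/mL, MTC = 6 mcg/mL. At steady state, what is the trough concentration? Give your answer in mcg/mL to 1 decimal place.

k = ln2/t½ = ln2/3 ≈ 0.231049 h⁻¹; fraction remaining f = e^(−kτ) = e^(−0.231049×5) ≈ 0.3150.
Accumulation ratio R = 1/(1 − f) ≈ 1/0.6850 ≈ 1.4599.
Single-dose peak C₀ = D/Vd = 186/102 ≈ 1.824 mcg/mL.
Cmax,ss = C₀/(1 − f) ≈ 1.824/0.6850 ≈ 2.663 mcg/mL.
One interval later, Cmin,ss = Cmax,ss·e^(−kτ) ≈ 2.663 × 0.3150 ≈ 0.839 mcg/mL.
Trough 0.8 mcg/mL vs MEC 2 mcg/mL: subtherapeutic.

0.8 mcg/mL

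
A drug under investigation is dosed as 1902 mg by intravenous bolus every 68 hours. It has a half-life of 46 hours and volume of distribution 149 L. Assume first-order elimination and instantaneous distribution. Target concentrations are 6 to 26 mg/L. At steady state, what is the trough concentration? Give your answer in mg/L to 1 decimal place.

7.1 mg/L

k = ln2/t½ = ln2/46 ≈ 0.015068 h⁻¹; fraction remaining f = e^(−kτ) = e^(−0.015068×68) ≈ 0.3589.
Accumulation ratio R = 1/(1 − f) ≈ 1/0.6411 ≈ 1.5598.
Each bolus raises the concentration by D/Vd = 1902/149 ≈ 12.765 mg/L.
Cmax,ss = C₀/(1 − f) ≈ 12.765/0.6411 ≈ 19.911 mg/L.
Steady-state trough Cmin,ss = Cmax,ss·f ≈ 19.911 × 0.3589 ≈ 7.146 mg/L.
Trough 7.1 mg/L vs MEC 6 mg/L: adequate.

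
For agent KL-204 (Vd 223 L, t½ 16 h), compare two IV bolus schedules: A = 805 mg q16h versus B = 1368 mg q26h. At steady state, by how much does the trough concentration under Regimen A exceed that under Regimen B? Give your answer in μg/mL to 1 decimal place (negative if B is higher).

Regimen A: f = (1/2)^(16/16) ≈ 0.5000; Cmin,ss = (805/223)·f/(1−f) ≈ 3.610 μg/mL.
Regimen B: f = (1/2)^(26/16) ≈ 0.3242; Cmin,ss = (1368/223)·f/(1−f) ≈ 2.943 μg/mL.
Difference ≈ 3.610 − 2.943 ≈ 0.667 μg/mL.

0.7 μg/mL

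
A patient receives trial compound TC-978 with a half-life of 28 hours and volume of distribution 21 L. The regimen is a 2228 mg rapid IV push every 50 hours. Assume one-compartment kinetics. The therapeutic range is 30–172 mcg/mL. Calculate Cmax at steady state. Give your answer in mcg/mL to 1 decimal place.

τ/t½ = 50/28 ≈ 1.7857, so fraction remaining f = (1/2)^(50/28) ≈ 0.2900.
At steady state, accumulation factor R = 1/(1 − e^(−kτ)) ≈ 1.4085.
Each bolus raises the concentration by D/Vd = 2228/21 ≈ 106.095 mcg/mL.
Steady-state peak Cmax,ss = C₀·R ≈ 106.095 × 1.4085 ≈ 149.435 mcg/mL.
Peak 149.4 mcg/mL vs MTC 172 mcg/mL: below toxic threshold.

149.4 mcg/mL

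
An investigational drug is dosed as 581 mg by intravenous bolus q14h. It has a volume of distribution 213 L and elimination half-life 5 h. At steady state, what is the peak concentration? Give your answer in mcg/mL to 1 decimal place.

τ/t½ = 14/5 ≈ 2.8, so fraction remaining f = (1/2)^(14/5) ≈ 0.1436.
Accumulation ratio R = 1/(1 − f) ≈ 1/0.8564 ≈ 1.1677.
Single-dose peak C₀ = D/Vd = 581/213 ≈ 2.728 mcg/mL.
Steady-state peak Cmax,ss = C₀·R ≈ 2.728 × 1.1677 ≈ 3.185 mcg/mL.

3.2 mcg/mL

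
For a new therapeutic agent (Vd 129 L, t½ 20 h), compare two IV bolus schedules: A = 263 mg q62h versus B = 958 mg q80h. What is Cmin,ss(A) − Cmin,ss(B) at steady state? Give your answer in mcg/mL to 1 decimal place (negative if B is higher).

Regimen A: f = (1/2)^(62/20) ≈ 0.1166; Cmin,ss = (263/129)·f/(1−f) ≈ 0.269 mcg/mL.
Regimen B: f = (1/2)^(80/20) ≈ 0.0625; Cmin,ss = (958/129)·f/(1−f) ≈ 0.495 mcg/mL.
Difference ≈ 0.269 − 0.495 ≈ -0.226 mcg/mL.

-0.2 mcg/mL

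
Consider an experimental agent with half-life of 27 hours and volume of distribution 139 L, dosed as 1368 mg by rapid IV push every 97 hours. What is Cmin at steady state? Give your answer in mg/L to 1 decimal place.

τ/t½ = 97/27 ≈ 3.5926, so fraction remaining f = (1/2)^(97/27) ≈ 0.0829.
Accumulation ratio R = 1/(1 − f) ≈ 1/0.9171 ≈ 1.0904.
Single-dose peak C₀ = D/Vd = 1368/139 ≈ 9.842 mg/L.
Cmax,ss = C₀/(1 − f) ≈ 9.842/0.9171 ≈ 10.732 mg/L.
Steady-state trough Cmin,ss = Cmax,ss·f ≈ 10.732 × 0.0829 ≈ 0.890 mg/L.

0.9 mg/L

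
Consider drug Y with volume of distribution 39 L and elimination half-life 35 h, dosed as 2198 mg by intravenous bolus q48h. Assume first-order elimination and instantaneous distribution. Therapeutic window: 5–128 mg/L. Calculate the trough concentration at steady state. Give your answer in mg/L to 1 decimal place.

35.5 mg/L

Over one 48-h interval, 48/35 ≈ 1.3714 half-lives elapse, leaving f ≈ 0.3865 of each dose.
Single-dose peak C₀ = D/Vd = 2198/39 ≈ 56.359 mg/L.
Steady-state trough Cmin,ss = C₀·f/(1−f) ≈ 56.359 × 0.3865/0.6135 ≈ 35.506 mg/L.
Trough 35.5 mg/L vs MEC 5 mg/L: adequate.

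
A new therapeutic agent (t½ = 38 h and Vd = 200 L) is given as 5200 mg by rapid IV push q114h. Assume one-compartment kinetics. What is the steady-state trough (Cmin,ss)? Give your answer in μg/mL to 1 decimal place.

The dosing interval is 3 half-lives, so f = 2^(−3) = 0.125.
Accumulation ratio R = 1/(1 − f) = 1/0.875 = 8/7.
Single-dose peak C₀ = D/Vd = 5200/200 = 26 μg/mL.
Steady-state peak Cmax,ss = C₀·R = 26 × 8/7 ≈ 29.714 μg/mL.
Steady-state trough Cmin,ss = Cmax,ss·f ≈ 29.714 × 0.125 ≈ 3.714 μg/mL.

3.7 μg/mL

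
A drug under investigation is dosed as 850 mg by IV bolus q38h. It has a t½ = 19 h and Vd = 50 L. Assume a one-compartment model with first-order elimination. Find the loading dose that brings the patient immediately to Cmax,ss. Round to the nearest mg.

1133 mg

f = (1/2)^(38/19) ≈ 0.250000; accumulation ratio R = 1/(1−f) ≈ 1.33333.
Loading dose to hit Cmax,ss on first dose: D_load = D_maint·R ≈ 850 × 1.33333 ≈ 1133.33 mg.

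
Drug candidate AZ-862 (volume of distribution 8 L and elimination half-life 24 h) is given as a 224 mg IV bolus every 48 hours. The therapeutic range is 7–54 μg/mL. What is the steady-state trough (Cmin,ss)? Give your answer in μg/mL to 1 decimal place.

9.3 μg/mL

τ = 48 h = 2 half-lives, so f = (1/2)^2 = 0.25.
Accumulation ratio R = 1/(1 − f) = 1/0.75 = 4/3.
Single-dose peak C₀ = D/Vd = 224/8 = 28 μg/mL.
Steady-state peak Cmax,ss = C₀·R = 28 × 4/3 ≈ 37.333 μg/mL.
Steady-state trough Cmin,ss = Cmax,ss·f ≈ 37.333 × 0.25 ≈ 9.333 μg/mL.
Trough 9.3 μg/mL vs MEC 7 μg/mL: adequate.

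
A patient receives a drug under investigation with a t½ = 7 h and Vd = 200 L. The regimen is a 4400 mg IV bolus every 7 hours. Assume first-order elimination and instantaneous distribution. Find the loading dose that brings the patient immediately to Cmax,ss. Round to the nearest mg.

f = (1/2)^(7/7) ≈ 0.500000; accumulation ratio R = 1/(1−f) ≈ 2.00000.
Loading dose to hit Cmax,ss on first dose: D_load = D_maint·R ≈ 4400 × 2.00000 ≈ 8800.00 mg.

8800 mg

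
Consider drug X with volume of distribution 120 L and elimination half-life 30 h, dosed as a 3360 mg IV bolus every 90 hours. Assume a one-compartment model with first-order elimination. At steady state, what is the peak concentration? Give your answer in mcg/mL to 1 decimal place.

The dosing interval is 3 half-lives, so f = 2^(−3) = 0.125.
At steady state, R = 1/(1 − 0.125) = 8/7.
Single-dose peak C₀ = D/Vd = 3360/120 = 28 mcg/mL.
Steady-state peak Cmax,ss = C₀·R = 28 × 8/7 ≈ 32.000 mcg/mL.

32.0 mcg/mL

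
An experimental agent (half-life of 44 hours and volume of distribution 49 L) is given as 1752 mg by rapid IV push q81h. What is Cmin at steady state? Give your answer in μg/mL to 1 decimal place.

13.8 μg/mL

Over one 81-h interval, 81/44 ≈ 1.8409 half-lives elapse, leaving f ≈ 0.2791 of each dose.
Single-dose peak C₀ = D/Vd = 1752/49 ≈ 35.755 μg/mL.
Steady-state trough Cmin,ss = C₀·f/(1−f) ≈ 35.755 × 0.2791/0.7209 ≈ 13.843 μg/mL.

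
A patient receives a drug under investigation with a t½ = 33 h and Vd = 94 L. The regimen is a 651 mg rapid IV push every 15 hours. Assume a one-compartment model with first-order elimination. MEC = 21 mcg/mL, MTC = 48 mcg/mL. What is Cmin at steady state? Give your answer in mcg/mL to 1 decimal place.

18.7 mcg/mL

τ/t½ = 15/33 ≈ 0.45455, so fraction remaining f = (1/2)^(15/33) ≈ 0.7297.
At steady state, accumulation factor R = 1/(1 − e^(−kτ)) ≈ 3.6996.
Single-dose peak C₀ = D/Vd = 651/94 ≈ 6.926 mcg/mL.
Steady-state peak Cmax,ss = C₀·R ≈ 6.926 × 3.6996 ≈ 25.623 mcg/mL.
One interval later, Cmin,ss = Cmax,ss·e^(−kτ) ≈ 25.623 × 0.7297 ≈ 18.697 mcg/mL.
Trough 18.7 mcg/mL vs MEC 21 mcg/mL: subtherapeutic.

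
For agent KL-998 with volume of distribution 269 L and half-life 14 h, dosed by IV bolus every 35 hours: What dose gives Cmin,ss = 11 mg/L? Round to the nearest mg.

τ/t½ = 35/14 ≈ 2.5, so f = (1/2)^(35/14) ≈ 0.176777.
Cmin,ss = (D/Vd)·f/(1−f), so D = Cmin,ss·Vd·(1−f)/f.
D = 11 × 269 × (1−f)/f ≈ 11 × 269 × 4.65684 ≈ 13779.59 mg.

13780 mg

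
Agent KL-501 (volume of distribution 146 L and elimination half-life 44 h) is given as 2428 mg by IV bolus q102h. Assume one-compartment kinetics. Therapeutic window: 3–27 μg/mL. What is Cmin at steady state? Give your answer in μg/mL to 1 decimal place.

k = ln2/t½ = ln2/44 ≈ 0.015753 h⁻¹; fraction remaining f = e^(−kτ) = e^(−0.015753×102) ≈ 0.2005.
Each bolus raises the concentration by D/Vd = 2428/146 ≈ 16.630 μg/mL.
Steady-state trough Cmin,ss = C₀·f/(1−f) ≈ 16.630 × 0.2005/0.7995 ≈ 4.171 μg/mL.
Trough 4.2 μg/mL vs MEC 3 μg/mL: adequate.

4.2 μg/mL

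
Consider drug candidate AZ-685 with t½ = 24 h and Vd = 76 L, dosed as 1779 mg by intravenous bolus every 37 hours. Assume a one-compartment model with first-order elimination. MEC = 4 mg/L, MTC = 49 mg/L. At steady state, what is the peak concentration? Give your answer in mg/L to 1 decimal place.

τ/t½ = 37/24 ≈ 1.5417, so fraction remaining f = (1/2)^(37/24) ≈ 0.3435.
Accumulation ratio R = 1/(1 − f) ≈ 1/0.6565 ≈ 1.5232.
Single-dose peak C₀ = D/Vd = 1779/76 ≈ 23.408 mg/L.
Steady-state peak Cmax,ss = C₀·R ≈ 23.408 × 1.5232 ≈ 35.655 mg/L.
Peak 35.7 mg/L vs MTC 49 mg/L: below toxic threshold.

35.7 mg/L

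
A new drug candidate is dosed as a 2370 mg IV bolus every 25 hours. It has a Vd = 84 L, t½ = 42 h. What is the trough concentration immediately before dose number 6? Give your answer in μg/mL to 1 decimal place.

48.2 μg/mL

f = (1/2)^(τ/t½) = (1/2)^(25/42) ≈ 0.6619.
C₀ = D/Vd = 2370/84 ≈ 28.214 μg/mL.
Before the 6th dose, 5 doses have been given. Superposition: Cmin = C₀·(f + f² + … + f^5).
≈ 28.214 × (0.6619 + 0.4381 + 0.2900 + 0.1919 + 0.1270) ≈ 28.214 × 1.7089 ≈ 48.215 μg/mL.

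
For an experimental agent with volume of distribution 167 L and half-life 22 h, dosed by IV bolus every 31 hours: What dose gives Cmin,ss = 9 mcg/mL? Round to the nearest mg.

τ/t½ = 31/22 ≈ 1.4091, so f = (1/2)^(31/22) ≈ 0.376549.
Cmin,ss = (D/Vd)·f/(1−f), so D = Cmin,ss·Vd·(1−f)/f.
D = 9 × 167 × (1−f)/f ≈ 9 × 167 × 1.65570 ≈ 2488.52 mg.

2489 mg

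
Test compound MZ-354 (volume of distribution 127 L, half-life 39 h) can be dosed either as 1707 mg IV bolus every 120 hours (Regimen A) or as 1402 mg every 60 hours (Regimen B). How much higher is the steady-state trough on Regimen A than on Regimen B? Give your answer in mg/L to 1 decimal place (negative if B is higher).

Regimen A: f = (1/2)^(120/39) ≈ 0.1185; Cmin,ss = (1707/127)·f/(1−f) ≈ 1.807 mg/L.
Regimen B: f = (1/2)^(60/39) ≈ 0.3443; Cmin,ss = (1402/127)·f/(1−f) ≈ 5.797 mg/L.
Difference ≈ 1.807 − 5.797 ≈ -3.990 mg/L.

-4.0 mg/L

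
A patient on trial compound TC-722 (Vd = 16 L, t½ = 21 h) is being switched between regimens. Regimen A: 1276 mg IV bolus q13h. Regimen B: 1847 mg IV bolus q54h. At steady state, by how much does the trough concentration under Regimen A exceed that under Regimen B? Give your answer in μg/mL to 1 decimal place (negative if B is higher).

125.5 μg/mL

Regimen A: f = (1/2)^(13/21) ≈ 0.6511; Cmin,ss = (1276/16)·f/(1−f) ≈ 148.826 μg/mL.
Regimen B: f = (1/2)^(54/21) ≈ 0.1682; Cmin,ss = (1847/16)·f/(1−f) ≈ 23.343 μg/mL.
Difference ≈ 148.826 − 23.343 ≈ 125.483 μg/mL.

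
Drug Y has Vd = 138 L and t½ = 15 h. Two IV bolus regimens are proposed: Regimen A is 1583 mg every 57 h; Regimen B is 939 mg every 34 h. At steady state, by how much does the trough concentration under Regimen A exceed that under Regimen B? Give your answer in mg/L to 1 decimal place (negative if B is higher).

-0.9 mg/L

Regimen A: f = (1/2)^(57/15) ≈ 0.0718; Cmin,ss = (1583/138)·f/(1−f) ≈ 0.887 mg/L.
Regimen B: f = (1/2)^(34/15) ≈ 0.2078; Cmin,ss = (939/138)·f/(1−f) ≈ 1.785 mg/L.
Difference ≈ 0.887 − 1.785 ≈ -0.898 mg/L.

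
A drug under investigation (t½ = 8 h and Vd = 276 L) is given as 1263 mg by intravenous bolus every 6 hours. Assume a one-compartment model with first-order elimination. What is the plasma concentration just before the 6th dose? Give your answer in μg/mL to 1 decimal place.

6.2 μg/mL

f = (1/2)^(τ/t½) = (1/2)^(6/8) ≈ 0.5946.
C₀ = D/Vd = 1263/276 ≈ 4.576 μg/mL.
Before the 6th dose, 5 doses have been given. Superposition: Cmin = C₀·(f + f² + … + f^5).
≈ 4.576 × (0.5946 + 0.3535 + 0.2102 + 0.1250 + 0.0743) ≈ 4.576 × 1.3576 ≈ 6.212 μg/mL.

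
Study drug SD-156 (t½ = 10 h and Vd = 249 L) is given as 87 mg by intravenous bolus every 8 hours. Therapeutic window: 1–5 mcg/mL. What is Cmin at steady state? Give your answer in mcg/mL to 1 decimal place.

0.5 mcg/mL

k = ln2/t½ = ln2/10 ≈ 0.069315 h⁻¹; fraction remaining f = e^(−kτ) = e^(−0.069315×8) ≈ 0.5743.
At steady state, accumulation factor R = 1/(1 − e^(−kτ)) ≈ 2.3491.
Each bolus raises the concentration by D/Vd = 87/249 ≈ 0.349 mcg/mL.
Cmax,ss = C₀/(1 − f) ≈ 0.349/0.4257 ≈ 0.820 mcg/mL.
One interval later, Cmin,ss = Cmax,ss·e^(−kτ) ≈ 0.820 × 0.5743 ≈ 0.471 mcg/mL.
Trough 0.5 mcg/mL vs MEC 1 mcg/mL: subtherapeutic.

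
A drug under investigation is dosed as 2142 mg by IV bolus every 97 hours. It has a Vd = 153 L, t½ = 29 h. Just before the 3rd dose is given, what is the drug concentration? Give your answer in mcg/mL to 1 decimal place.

f = (1/2)^(τ/t½) = (1/2)^(97/29) ≈ 0.0984.
C₀ = D/Vd = 2142/153 ≈ 14.000 mcg/mL.
Before the 3rd dose, 2 doses have been given. Superposition: Cmin = C₀·(f + f²).
≈ 14.000 × (0.0984 + 0.0097) ≈ 14.000 × 0.1081 ≈ 1.513 mcg/mL.

1.5 mcg/mL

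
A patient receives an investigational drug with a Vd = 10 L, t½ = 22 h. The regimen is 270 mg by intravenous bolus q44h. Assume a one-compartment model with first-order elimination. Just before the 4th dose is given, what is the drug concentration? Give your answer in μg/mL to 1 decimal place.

8.9 μg/mL

f = (1/2)^(τ/t½) = (1/2)^(44/22) ≈ 0.2500.
C₀ = D/Vd = 270/10 ≈ 27.000 μg/mL.
Before the 4th dose, 3 doses have been given. Superposition: Cmin = C₀·(f + f² + … + f^3).
≈ 27.000 × (0.2500 + 0.0625 + 0.0156) ≈ 27.000 × 0.3281 ≈ 8.859 μg/mL.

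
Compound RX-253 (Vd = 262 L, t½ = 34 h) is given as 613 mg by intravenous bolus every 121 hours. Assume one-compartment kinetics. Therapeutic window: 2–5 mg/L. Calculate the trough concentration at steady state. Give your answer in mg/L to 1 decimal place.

Over one 121-h interval, 121/34 ≈ 3.5588 half-lives elapse, leaving f ≈ 0.0849 of each dose.
Single-dose peak C₀ = D/Vd = 613/262 ≈ 2.340 mg/L.
Steady-state trough Cmin,ss = C₀·f/(1−f) ≈ 2.340 × 0.0849/0.9151 ≈ 0.217 mg/L.
Trough 0.2 mg/L vs MEC 2 mg/L: subtherapeutic.

0.2 mg/L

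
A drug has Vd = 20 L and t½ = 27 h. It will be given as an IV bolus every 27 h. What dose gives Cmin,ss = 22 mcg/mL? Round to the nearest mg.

τ/t½ = 27/27 ≈ 1, so f = (1/2)^(27/27) ≈ 0.500000.
Cmin,ss = (D/Vd)·f/(1−f), so D = Cmin,ss·Vd·(1−f)/f.
D = 22 × 20 × (1−f)/f ≈ 22 × 20 × 1.00000 ≈ 440.00 mg.

440 mg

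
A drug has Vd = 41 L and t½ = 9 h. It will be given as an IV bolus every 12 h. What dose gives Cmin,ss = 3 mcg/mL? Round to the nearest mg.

187 mg

τ/t½ = 12/9 ≈ 1.3333, so f = (1/2)^(12/9) ≈ 0.396850.
Cmin,ss = (D/Vd)·f/(1−f), so D = Cmin,ss·Vd·(1−f)/f.
D = 3 × 41 × (1−f)/f ≈ 3 × 41 × 1.51984 ≈ 186.94 mg.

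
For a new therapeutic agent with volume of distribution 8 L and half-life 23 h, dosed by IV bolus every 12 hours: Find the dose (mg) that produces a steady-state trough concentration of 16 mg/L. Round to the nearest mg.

τ/t½ = 12/23 ≈ 0.52174, so f = (1/2)^(12/23) ≈ 0.696532.
Cmin,ss = (D/Vd)·f/(1−f), so D = Cmin,ss·Vd·(1−f)/f.
D = 16 × 8 × (1−f)/f ≈ 16 × 8 × 0.43568 ≈ 55.77 mg.

56 mg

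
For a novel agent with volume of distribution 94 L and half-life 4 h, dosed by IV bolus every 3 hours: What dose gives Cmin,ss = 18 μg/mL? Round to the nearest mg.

1154 mg

τ/t½ = 3/4 ≈ 0.75, so f = (1/2)^(3/4) ≈ 0.594604.
Cmin,ss = (D/Vd)·f/(1−f), so D = Cmin,ss·Vd·(1−f)/f.
D = 18 × 94 × (1−f)/f ≈ 18 × 94 × 0.68179 ≈ 1153.59 mg.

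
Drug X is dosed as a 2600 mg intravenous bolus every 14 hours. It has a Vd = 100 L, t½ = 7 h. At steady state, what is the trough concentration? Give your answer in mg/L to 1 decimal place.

τ = 14 h = 2 half-lives, so f = (1/2)^2 = 0.25.
At steady state, R = 1/(1 − 0.25) = 4/3.
Single-dose peak C₀ = D/Vd = 2600/100 = 26 mg/L.
Steady-state peak Cmax,ss = C₀·R = 26 × 4/3 ≈ 34.667 mg/L.
Steady-state trough Cmin,ss = Cmax,ss·f ≈ 34.667 × 0.25 ≈ 8.667 mg/L.

8.7 mg/L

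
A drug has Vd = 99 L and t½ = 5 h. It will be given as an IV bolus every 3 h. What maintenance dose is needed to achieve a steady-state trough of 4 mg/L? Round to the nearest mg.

204 mg

τ/t½ = 3/5 ≈ 0.6, so f = (1/2)^(3/5) ≈ 0.659754.
Cmin,ss = (D/Vd)·f/(1−f), so D = Cmin,ss·Vd·(1−f)/f.
D = 4 × 99 × (1−f)/f ≈ 4 × 99 × 0.51572 ≈ 204.23 mg.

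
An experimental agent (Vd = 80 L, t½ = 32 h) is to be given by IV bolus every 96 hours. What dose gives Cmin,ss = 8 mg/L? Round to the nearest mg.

τ/t½ = 96/32 ≈ 3, so f = (1/2)^(96/32) ≈ 0.125000.
Cmin,ss = (D/Vd)·f/(1−f), so D = Cmin,ss·Vd·(1−f)/f.
D = 8 × 80 × (1−f)/f ≈ 8 × 80 × 7.00000 ≈ 4480.00 mg.

4480 mg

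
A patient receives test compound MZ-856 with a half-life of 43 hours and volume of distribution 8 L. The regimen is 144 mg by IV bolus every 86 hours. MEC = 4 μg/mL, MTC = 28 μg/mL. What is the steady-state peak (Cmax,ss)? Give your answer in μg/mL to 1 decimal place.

τ = 86 h = 2 half-lives, so f = (1/2)^2 = 0.25.
Accumulation ratio R = 1/(1 − f) = 1/0.75 = 4/3.
Single-dose peak C₀ = D/Vd = 144/8 = 18 μg/mL.
Steady-state peak Cmax,ss = C₀·R = 18 × 4/3 ≈ 24.000 μg/mL.
Peak 24.0 μg/mL vs MTC 28 μg/mL: below toxic threshold.

24.0 μg/mL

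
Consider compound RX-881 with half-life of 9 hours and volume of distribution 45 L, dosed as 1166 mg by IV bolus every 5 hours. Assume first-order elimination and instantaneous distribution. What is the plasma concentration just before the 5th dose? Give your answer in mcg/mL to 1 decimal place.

f = (1/2)^(τ/t½) = (1/2)^(5/9) ≈ 0.6804.
C₀ = D/Vd = 1166/45 ≈ 25.911 mcg/mL.
Before the 5th dose, 4 doses have been given. Superposition: Cmin = C₀·(f + f² + … + f^4).
≈ 25.911 × (0.6804 + 0.4629 + 0.3150 + 0.2143) ≈ 25.911 × 1.6726 ≈ 43.339 mcg/mL.

43.3 mcg/mL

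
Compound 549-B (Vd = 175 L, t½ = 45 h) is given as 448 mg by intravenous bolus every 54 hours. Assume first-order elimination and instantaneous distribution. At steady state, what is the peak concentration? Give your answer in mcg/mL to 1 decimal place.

Over one 54-h interval, 54/45 ≈ 1.2 half-lives elapse, leaving f ≈ 0.4353 of each dose.
At steady state, accumulation factor R = 1/(1 − e^(−kτ)) ≈ 1.7709.
Single-dose peak C₀ = D/Vd = 448/175 ≈ 2.560 mcg/mL.
Steady-state peak Cmax,ss = C₀·R ≈ 2.560 × 1.7709 ≈ 4.534 mcg/mL.

4.5 mcg/mL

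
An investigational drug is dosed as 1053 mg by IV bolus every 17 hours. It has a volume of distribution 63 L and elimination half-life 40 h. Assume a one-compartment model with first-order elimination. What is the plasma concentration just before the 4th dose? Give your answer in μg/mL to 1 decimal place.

28.6 μg/mL

f = (1/2)^(τ/t½) = (1/2)^(17/40) ≈ 0.7448.
C₀ = D/Vd = 1053/63 ≈ 16.714 μg/mL.
Before the 4th dose, 3 doses have been given. Superposition: Cmin = C₀·(f + f² + … + f^3).
≈ 16.714 × (0.7448 + 0.5547 + 0.4132) ≈ 16.714 × 1.7127 ≈ 28.626 μg/mL.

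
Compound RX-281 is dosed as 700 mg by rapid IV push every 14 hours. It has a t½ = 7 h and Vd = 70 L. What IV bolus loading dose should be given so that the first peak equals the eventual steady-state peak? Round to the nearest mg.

933 mg

f = (1/2)^(14/7) ≈ 0.250000; accumulation ratio R = 1/(1−f) ≈ 1.33333.
Loading dose to hit Cmax,ss on first dose: D_load = D_maint·R ≈ 700 × 1.33333 ≈ 933.33 mg.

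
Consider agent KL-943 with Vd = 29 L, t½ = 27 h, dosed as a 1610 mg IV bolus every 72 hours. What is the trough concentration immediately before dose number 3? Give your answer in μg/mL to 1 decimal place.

f = (1/2)^(τ/t½) = (1/2)^(72/27) ≈ 0.1575.
C₀ = D/Vd = 1610/29 ≈ 55.517 μg/mL.
Before the 3rd dose, 2 doses have been given. Superposition: Cmin = C₀·(f + f²).
≈ 55.517 × (0.1575 + 0.0248) ≈ 55.517 × 0.1823 ≈ 10.121 μg/mL.

10.1 μg/mL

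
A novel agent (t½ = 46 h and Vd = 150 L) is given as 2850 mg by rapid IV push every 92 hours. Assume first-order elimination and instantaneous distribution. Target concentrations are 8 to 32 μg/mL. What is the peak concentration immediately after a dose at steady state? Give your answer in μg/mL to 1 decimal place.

25.3 μg/mL

τ = 92 h = 2 half-lives, so f = (1/2)^2 = 0.25.
Accumulation ratio R = 1/(1 − f) = 1/0.75 = 4/3.
Single-dose peak C₀ = D/Vd = 2850/150 = 19 μg/mL.
Steady-state peak Cmax,ss = C₀·R = 19 × 4/3 ≈ 25.333 μg/mL.
Peak 25.3 μg/mL vs MTC 32 μg/mL: below toxic threshold.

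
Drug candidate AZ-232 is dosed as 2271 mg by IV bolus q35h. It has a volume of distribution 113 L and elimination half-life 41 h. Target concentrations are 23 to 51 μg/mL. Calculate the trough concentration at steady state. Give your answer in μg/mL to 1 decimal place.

24.9 μg/mL

Over one 35-h interval, 35/41 ≈ 0.85366 half-lives elapse, leaving f ≈ 0.5534 of each dose.
Accumulation ratio R = 1/(1 − f) ≈ 1/0.4466 ≈ 2.2391.
Each bolus raises the concentration by D/Vd = 2271/113 ≈ 20.097 μg/mL.
Cmax,ss = C₀/(1 − f) ≈ 20.097/0.4466 ≈ 45.000 μg/mL.
Steady-state trough Cmin,ss = Cmax,ss·f ≈ 45.000 × 0.5534 ≈ 24.903 μg/mL.
Trough 24.9 μg/mL vs MEC 23 μg/mL: adequate.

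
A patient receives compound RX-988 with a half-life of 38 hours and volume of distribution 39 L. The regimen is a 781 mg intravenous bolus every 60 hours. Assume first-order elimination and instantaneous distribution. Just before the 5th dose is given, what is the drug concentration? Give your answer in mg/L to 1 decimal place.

f = (1/2)^(τ/t½) = (1/2)^(60/38) ≈ 0.3347.
C₀ = D/Vd = 781/39 ≈ 20.026 mg/L.
Before the 5th dose, 4 doses have been given. Superposition: Cmin = C₀·(f + f² + … + f^4).
≈ 20.026 × (0.3347 + 0.1120 + 0.0375 + 0.0125) ≈ 20.026 × 0.4967 ≈ 9.947 mg/L.

9.9 mg/L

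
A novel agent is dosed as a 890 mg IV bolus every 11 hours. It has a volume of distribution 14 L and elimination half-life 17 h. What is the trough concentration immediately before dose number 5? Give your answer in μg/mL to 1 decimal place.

93.6 μg/mL

f = (1/2)^(τ/t½) = (1/2)^(11/17) ≈ 0.6386.
C₀ = D/Vd = 890/14 ≈ 63.571 μg/mL.
Before the 5th dose, 4 doses have been given. Superposition: Cmin = C₀·(f + f² + … + f^4).
≈ 63.571 × (0.6386 + 0.4078 + 0.2604 + 0.1663) ≈ 63.571 × 1.4731 ≈ 93.646 μg/mL.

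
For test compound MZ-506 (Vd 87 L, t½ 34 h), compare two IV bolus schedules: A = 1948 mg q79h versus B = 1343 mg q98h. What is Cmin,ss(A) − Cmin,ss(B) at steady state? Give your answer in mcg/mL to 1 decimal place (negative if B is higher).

3.2 mcg/mL

Regimen A: f = (1/2)^(79/34) ≈ 0.1998; Cmin,ss = (1948/87)·f/(1−f) ≈ 5.591 mcg/mL.
Regimen B: f = (1/2)^(98/34) ≈ 0.1356; Cmin,ss = (1343/87)·f/(1−f) ≈ 2.422 mcg/mL.
Difference ≈ 5.591 − 2.422 ≈ 3.169 mcg/mL.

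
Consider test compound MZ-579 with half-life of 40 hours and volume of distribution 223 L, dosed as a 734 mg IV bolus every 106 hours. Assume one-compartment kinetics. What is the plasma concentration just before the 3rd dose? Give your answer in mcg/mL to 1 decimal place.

0.6 mcg/mL

f = (1/2)^(τ/t½) = (1/2)^(106/40) ≈ 0.1593.
C₀ = D/Vd = 734/223 ≈ 3.291 mcg/mL.
Before the 3rd dose, 2 doses have been given. Superposition: Cmin = C₀·(f + f²).
≈ 3.291 × (0.1593 + 0.0254) ≈ 3.291 × 0.1847 ≈ 0.608 mcg/mL.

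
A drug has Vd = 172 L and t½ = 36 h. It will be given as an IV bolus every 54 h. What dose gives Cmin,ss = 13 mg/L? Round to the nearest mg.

4088 mg

τ/t½ = 54/36 ≈ 1.5, so f = (1/2)^(54/36) ≈ 0.353553.
Cmin,ss = (D/Vd)·f/(1−f), so D = Cmin,ss·Vd·(1−f)/f.
D = 13 × 172 × (1−f)/f ≈ 13 × 172 × 1.82843 ≈ 4088.37 mg.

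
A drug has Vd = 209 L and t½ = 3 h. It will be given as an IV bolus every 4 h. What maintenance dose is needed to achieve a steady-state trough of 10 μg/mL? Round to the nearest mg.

3176 mg

τ/t½ = 4/3 ≈ 1.3333, so f = (1/2)^(4/3) ≈ 0.396850.
Cmin,ss = (D/Vd)·f/(1−f), so D = Cmin,ss·Vd·(1−f)/f.
D = 10 × 209 × (1−f)/f ≈ 10 × 209 × 1.51984 ≈ 3176.47 mg.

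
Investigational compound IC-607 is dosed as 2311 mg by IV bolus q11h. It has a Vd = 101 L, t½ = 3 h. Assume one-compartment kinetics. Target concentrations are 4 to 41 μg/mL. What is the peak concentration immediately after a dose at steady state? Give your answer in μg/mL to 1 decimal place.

k = ln2/t½ = ln2/3 ≈ 0.231049 h⁻¹; fraction remaining f = e^(−kτ) = e^(−0.231049×11) ≈ 0.0787.
Accumulation ratio R = 1/(1 − f) ≈ 1/0.9213 ≈ 1.0854.
Single-dose peak C₀ = D/Vd = 2311/101 ≈ 22.881 μg/mL.
Cmax,ss = C₀/(1 − f) ≈ 22.881/0.9213 ≈ 24.836 μg/mL.
Peak 24.8 μg/mL vs MTC 41 μg/mL: below toxic threshold.

24.8 μg/mL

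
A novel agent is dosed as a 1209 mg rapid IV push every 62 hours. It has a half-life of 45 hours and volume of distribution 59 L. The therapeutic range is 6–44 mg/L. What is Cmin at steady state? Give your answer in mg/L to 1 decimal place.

12.8 mg/L

k = ln2/t½ = ln2/45 ≈ 0.015403 h⁻¹; fraction remaining f = e^(−kτ) = e^(−0.015403×62) ≈ 0.3848.
Single-dose peak C₀ = D/Vd = 1209/59 ≈ 20.492 mg/L.
Steady-state trough Cmin,ss = C₀·f/(1−f) ≈ 20.492 × 0.3848/0.6152 ≈ 12.817 mg/L.
Trough 12.8 mg/L vs MEC 6 mg/L: adequate.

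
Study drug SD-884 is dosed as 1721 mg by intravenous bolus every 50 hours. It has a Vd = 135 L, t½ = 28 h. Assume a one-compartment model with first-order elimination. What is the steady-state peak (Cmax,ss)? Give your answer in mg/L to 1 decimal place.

18.0 mg/L

k = ln2/t½ = ln2/28 ≈ 0.024755 h⁻¹; fraction remaining f = e^(−kτ) = e^(−0.024755×50) ≈ 0.2900.
Accumulation ratio R = 1/(1 − f) ≈ 1/0.7100 ≈ 1.4085.
Single-dose peak C₀ = D/Vd = 1721/135 ≈ 12.748 mg/L.
Steady-state peak Cmax,ss = C₀·R ≈ 12.748 × 1.4085 ≈ 17.956 mg/L.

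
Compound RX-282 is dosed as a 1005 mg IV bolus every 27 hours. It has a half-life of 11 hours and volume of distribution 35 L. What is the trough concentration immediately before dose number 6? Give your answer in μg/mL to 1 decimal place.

f = (1/2)^(τ/t½) = (1/2)^(27/11) ≈ 0.1824.
C₀ = D/Vd = 1005/35 ≈ 28.714 μg/mL.
Before the 6th dose, 5 doses have been given. Superposition: Cmin = C₀·(f + f² + … + f^5).
≈ 28.714 × (0.1824 + 0.0333 + 0.0061 + 0.0011 + 0.0002) ≈ 28.714 × 0.2231 ≈ 6.406 μg/mL.

6.4 μg/mL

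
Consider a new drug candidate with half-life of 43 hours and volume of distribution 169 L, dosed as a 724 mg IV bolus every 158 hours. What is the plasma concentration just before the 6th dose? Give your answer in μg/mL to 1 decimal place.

0.4 μg/mL

f = (1/2)^(τ/t½) = (1/2)^(158/43) ≈ 0.0783.
C₀ = D/Vd = 724/169 ≈ 4.284 μg/mL.
Before the 6th dose, 5 doses have been given. Superposition: Cmin = C₀·(f + f² + … + f^5).
≈ 4.284 × (0.0783 + 0.0061 + 0.0005 + 0.0000 + 0.0000) ≈ 4.284 × 0.0849 ≈ 0.364 μg/mL.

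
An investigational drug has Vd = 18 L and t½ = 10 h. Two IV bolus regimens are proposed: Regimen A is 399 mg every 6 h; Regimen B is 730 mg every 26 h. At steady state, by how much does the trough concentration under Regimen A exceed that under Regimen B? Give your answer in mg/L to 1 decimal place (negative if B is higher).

Regimen A: f = (1/2)^(6/10) ≈ 0.6598; Cmin,ss = (399/18)·f/(1−f) ≈ 42.991 mg/L.
Regimen B: f = (1/2)^(26/10) ≈ 0.1649; Cmin,ss = (730/18)·f/(1−f) ≈ 8.008 mg/L.
Difference ≈ 42.991 − 8.008 ≈ 34.983 mg/L.

35.0 mg/L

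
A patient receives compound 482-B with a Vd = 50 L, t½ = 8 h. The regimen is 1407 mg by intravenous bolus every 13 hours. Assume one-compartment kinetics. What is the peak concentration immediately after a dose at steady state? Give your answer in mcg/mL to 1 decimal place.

41.6 mcg/mL

k = ln2/t½ = ln2/8 ≈ 0.086643 h⁻¹; fraction remaining f = e^(−kτ) = e^(−0.086643×13) ≈ 0.3242.
At steady state, accumulation factor R = 1/(1 − e^(−kτ)) ≈ 1.4797.
Each bolus raises the concentration by D/Vd = 1407/50 ≈ 28.140 mcg/mL.
Cmax,ss = C₀/(1 − f) ≈ 28.140/0.6758 ≈ 41.640 mcg/mL.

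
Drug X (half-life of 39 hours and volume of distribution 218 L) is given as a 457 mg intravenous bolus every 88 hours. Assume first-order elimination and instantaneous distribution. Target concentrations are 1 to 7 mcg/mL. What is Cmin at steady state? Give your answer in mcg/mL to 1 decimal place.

0.6 mcg/mL

Over one 88-h interval, 88/39 ≈ 2.2564 half-lives elapse, leaving f ≈ 0.2093 of each dose.
Each bolus raises the concentration by D/Vd = 457/218 ≈ 2.096 mcg/mL.
Steady-state trough Cmin,ss = C₀·f/(1−f) ≈ 2.096 × 0.2093/0.7907 ≈ 0.555 mcg/mL.
Trough 0.6 mcg/mL vs MEC 1 mcg/mL: subtherapeutic.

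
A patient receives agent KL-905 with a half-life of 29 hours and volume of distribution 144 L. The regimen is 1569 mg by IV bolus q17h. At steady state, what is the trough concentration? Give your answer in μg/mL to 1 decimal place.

Over one 17-h interval, 17/29 ≈ 0.58621 half-lives elapse, leaving f ≈ 0.6661 of each dose.
At steady state, accumulation factor R = 1/(1 − e^(−kτ)) ≈ 2.9949.
Each bolus raises the concentration by D/Vd = 1569/144 ≈ 10.896 μg/mL.
Steady-state peak Cmax,ss = C₀·R ≈ 10.896 × 2.9949 ≈ 32.632 μg/mL.
One interval later, Cmin,ss = Cmax,ss·e^(−kτ) ≈ 32.632 × 0.6661 ≈ 21.736 μg/mL.

21.7 μg/mL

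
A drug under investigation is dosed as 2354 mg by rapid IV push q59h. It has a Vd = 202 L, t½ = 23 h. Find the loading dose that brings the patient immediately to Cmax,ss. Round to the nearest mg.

f = (1/2)^(59/23) ≈ 0.168963; accumulation ratio R = 1/(1−f) ≈ 1.20332.
Loading dose to hit Cmax,ss on first dose: D_load = D_maint·R ≈ 2354 × 1.20332 ≈ 2832.62 mg.

2833 mg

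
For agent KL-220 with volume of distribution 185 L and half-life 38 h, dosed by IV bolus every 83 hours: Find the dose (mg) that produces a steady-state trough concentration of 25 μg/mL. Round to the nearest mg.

16395 mg

τ/t½ = 83/38 ≈ 2.1842, so f = (1/2)^(83/38) ≈ 0.220033.
Cmin,ss = (D/Vd)·f/(1−f), so D = Cmin,ss·Vd·(1−f)/f.
D = 25 × 185 × (1−f)/f ≈ 25 × 185 × 3.54477 ≈ 16394.56 mg.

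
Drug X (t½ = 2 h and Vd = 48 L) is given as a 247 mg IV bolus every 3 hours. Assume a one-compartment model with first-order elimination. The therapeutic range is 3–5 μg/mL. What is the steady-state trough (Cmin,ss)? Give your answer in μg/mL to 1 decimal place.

k = ln2/t½ = ln2/2 ≈ 0.346574 h⁻¹; fraction remaining f = e^(−kτ) = e^(−0.346574×3) ≈ 0.3536.
At steady state, accumulation factor R = 1/(1 − e^(−kτ)) ≈ 1.5470.
Single-dose peak C₀ = D/Vd = 247/48 ≈ 5.146 μg/mL.
Steady-state peak Cmax,ss = C₀·R ≈ 5.146 × 1.5470 ≈ 7.961 μg/mL.
One interval later, Cmin,ss = Cmax,ss·e^(−kτ) ≈ 7.961 × 0.3536 ≈ 2.815 μg/mL.
Trough 2.8 μg/mL vs MEC 3 μg/mL: subtherapeutic.

2.8 μg/mL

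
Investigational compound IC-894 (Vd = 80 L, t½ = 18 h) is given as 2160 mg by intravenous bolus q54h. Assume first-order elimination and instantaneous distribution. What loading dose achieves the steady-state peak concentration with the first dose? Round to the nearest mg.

2469 mg

f = (1/2)^(54/18) ≈ 0.125000; accumulation ratio R = 1/(1−f) ≈ 1.14286.
Loading dose to hit Cmax,ss on first dose: D_load = D_maint·R ≈ 2160 × 1.14286 ≈ 2468.58 mg.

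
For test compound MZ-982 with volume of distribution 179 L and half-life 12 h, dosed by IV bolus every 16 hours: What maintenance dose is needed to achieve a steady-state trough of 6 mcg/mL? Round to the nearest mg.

τ/t½ = 16/12 ≈ 1.3333, so f = (1/2)^(16/12) ≈ 0.396850.
Cmin,ss = (D/Vd)·f/(1−f), so D = Cmin,ss·Vd·(1−f)/f.
D = 6 × 179 × (1−f)/f ≈ 6 × 179 × 1.51984 ≈ 1632.31 mg.

1632 mg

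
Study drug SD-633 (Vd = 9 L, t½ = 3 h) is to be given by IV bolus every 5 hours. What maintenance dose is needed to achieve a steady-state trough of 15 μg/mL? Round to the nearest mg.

τ/t½ = 5/3 ≈ 1.6667, so f = (1/2)^(5/3) ≈ 0.314980.
Cmin,ss = (D/Vd)·f/(1−f), so D = Cmin,ss·Vd·(1−f)/f.
D = 15 × 9 × (1−f)/f ≈ 15 × 9 × 2.17480 ≈ 293.60 mg.

294 mg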